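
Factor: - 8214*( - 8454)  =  2^2*3^2*37^2*1409^1= 69441156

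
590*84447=49823730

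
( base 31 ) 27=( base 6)153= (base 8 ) 105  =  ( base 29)2b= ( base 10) 69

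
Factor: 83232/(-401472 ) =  - 2^( - 1) * 17^1*41^( - 1) =- 17/82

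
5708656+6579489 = 12288145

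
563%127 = 55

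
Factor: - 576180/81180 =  - 3^1*41^(  -  1)*97^1 =- 291/41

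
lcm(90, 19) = 1710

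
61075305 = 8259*7395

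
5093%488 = 213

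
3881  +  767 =4648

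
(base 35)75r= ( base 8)21111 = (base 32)8I9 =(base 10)8777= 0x2249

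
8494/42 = 202 + 5/21 = 202.24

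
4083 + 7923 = 12006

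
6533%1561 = 289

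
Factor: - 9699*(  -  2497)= 24218403  =  3^1*11^1*53^1*61^1*227^1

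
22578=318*71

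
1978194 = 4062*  487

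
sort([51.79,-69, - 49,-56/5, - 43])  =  [ - 69, - 49, - 43, -56/5,  51.79]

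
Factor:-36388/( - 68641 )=2^2  *11^1*83^(  -  1 ) = 44/83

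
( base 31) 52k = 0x1317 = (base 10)4887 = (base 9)6630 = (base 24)8bf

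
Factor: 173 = 173^1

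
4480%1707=1066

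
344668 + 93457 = 438125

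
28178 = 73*386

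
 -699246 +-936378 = -1635624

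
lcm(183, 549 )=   549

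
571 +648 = 1219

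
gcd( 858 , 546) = 78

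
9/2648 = 9/2648 = 0.00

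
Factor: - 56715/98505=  - 3^( - 1)* 11^( -1)*19^1 = -19/33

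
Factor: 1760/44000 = 1/25 = 5^( - 2) 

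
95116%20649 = 12520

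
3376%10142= 3376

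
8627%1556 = 847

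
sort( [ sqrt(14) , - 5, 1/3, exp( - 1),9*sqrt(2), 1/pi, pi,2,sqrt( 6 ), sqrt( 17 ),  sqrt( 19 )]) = [ - 5, 1/pi, 1/3, exp (-1 ), 2 , sqrt(6)  ,  pi,sqrt( 14),sqrt(17), sqrt( 19), 9*sqrt (2) ]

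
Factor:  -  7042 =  - 2^1*7^1*503^1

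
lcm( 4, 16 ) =16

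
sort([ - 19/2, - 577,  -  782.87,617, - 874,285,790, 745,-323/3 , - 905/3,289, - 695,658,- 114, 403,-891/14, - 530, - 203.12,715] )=[ - 874 , - 782.87, - 695,  -  577,-530, - 905/3, - 203.12, - 114, - 323/3, - 891/14, - 19/2,285, 289 , 403, 617,658,715 , 745, 790 ] 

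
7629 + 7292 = 14921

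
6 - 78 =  - 72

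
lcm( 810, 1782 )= 8910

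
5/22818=5/22818 = 0.00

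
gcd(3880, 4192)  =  8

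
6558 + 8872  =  15430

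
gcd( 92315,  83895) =5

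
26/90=13/45 = 0.29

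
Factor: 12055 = 5^1*2411^1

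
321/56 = 321/56 = 5.73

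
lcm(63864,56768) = 510912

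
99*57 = 5643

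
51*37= 1887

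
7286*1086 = 7912596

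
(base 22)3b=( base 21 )3e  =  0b1001101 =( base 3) 2212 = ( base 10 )77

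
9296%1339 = 1262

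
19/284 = 19/284 = 0.07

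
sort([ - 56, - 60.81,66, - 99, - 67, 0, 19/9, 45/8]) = [ - 99, - 67, - 60.81, - 56, 0,19/9,45/8, 66]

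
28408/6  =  14204/3  =  4734.67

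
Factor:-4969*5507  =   - 4969^1*5507^1  =  - 27364283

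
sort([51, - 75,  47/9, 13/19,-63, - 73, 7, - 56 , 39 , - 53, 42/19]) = [ - 75, - 73, - 63, - 56,-53, 13/19, 42/19,  47/9, 7,  39, 51 ]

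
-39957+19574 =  - 20383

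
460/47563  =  460/47563 = 0.01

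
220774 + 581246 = 802020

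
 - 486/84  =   - 81/14 = -  5.79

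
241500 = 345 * 700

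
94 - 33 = 61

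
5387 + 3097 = 8484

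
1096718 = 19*57722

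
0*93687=0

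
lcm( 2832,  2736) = 161424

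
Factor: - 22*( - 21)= 462 = 2^1 *3^1 * 7^1 * 11^1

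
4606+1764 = 6370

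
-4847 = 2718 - 7565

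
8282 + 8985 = 17267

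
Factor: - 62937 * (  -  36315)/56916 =84650265/2108 = 2^ ( - 2)*3^5 * 5^1*7^1*17^( - 1)*31^( - 1 )*37^1*269^1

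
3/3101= 3/3101=0.00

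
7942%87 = 25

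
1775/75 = 71/3 = 23.67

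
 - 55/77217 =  - 1  +  77162/77217= - 0.00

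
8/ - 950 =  - 4/475 =-0.01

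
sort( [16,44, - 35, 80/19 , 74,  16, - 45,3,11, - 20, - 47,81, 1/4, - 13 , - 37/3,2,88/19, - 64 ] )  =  [ - 64, - 47, - 45, - 35, - 20, - 13, - 37/3,1/4, 2,3 , 80/19, 88/19,11,16,  16,44, 74,81]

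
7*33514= 234598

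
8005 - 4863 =3142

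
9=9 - 0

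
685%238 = 209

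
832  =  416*2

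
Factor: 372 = 2^2* 3^1*31^1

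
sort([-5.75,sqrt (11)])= [ - 5.75,sqrt (11) ] 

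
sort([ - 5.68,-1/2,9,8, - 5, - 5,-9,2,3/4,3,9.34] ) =[- 9, - 5.68, - 5, - 5, - 1/2,3/4, 2, 3,8, 9,9.34]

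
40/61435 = 8/12287=0.00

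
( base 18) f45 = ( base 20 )C6H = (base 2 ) 1001101001001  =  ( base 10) 4937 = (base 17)1017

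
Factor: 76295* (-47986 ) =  - 2^1*5^1*15259^1*23993^1 = - 3661091870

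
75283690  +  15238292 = 90521982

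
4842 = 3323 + 1519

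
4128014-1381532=2746482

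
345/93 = 3 + 22/31 = 3.71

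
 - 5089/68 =-5089/68 = - 74.84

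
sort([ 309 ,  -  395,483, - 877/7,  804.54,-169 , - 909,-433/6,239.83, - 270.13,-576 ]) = [ - 909,-576, - 395 ,-270.13 ,- 169,-877/7, - 433/6,  239.83,309,483,804.54]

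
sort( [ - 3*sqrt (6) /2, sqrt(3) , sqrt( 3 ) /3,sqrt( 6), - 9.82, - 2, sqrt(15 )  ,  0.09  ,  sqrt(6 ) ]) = [-9.82,  -  3*sqrt( 6 ) /2, - 2, 0.09,sqrt (3)/3,sqrt( 3), sqrt(6), sqrt( 6 ),sqrt( 15)] 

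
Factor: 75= 3^1*5^2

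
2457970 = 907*2710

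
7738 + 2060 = 9798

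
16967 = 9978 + 6989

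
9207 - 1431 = 7776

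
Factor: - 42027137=  -  263^1*159799^1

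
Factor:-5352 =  - 2^3*3^1*  223^1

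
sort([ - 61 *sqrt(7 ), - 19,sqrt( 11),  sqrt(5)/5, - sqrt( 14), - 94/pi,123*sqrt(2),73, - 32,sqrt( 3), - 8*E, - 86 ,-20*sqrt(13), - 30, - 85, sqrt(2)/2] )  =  [ - 61*sqrt(7), -86, - 85, - 20*sqrt( 13), - 32, - 30, - 94/pi, -8* E, - 19,-sqrt(14 ) , sqrt( 5) /5, sqrt( 2) /2, sqrt( 3),sqrt( 11 ),73,123*sqrt( 2)]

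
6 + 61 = 67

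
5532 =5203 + 329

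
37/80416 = 37/80416 = 0.00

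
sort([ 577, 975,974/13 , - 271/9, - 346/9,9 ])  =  [ - 346/9, - 271/9,  9,974/13,577,975 ] 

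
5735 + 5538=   11273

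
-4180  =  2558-6738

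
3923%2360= 1563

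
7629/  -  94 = -82 + 79/94  =  -  81.16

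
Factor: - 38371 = -38371^1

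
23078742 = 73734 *313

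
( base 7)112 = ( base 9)64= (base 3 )2011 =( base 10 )58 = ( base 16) 3a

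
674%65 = 24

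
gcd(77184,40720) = 16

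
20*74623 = 1492460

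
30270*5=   151350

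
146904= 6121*24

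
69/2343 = 23/781 = 0.03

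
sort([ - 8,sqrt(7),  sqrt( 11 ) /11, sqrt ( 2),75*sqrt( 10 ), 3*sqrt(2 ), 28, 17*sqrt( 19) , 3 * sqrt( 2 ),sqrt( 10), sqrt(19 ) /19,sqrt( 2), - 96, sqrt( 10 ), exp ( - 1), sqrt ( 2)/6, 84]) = [ - 96, - 8, sqrt( 19)/19, sqrt( 2 ) /6, sqrt (11) /11, exp(-1 ),sqrt( 2 ),sqrt ( 2),sqrt(7 ),sqrt ( 10),sqrt(10 ), 3 *sqrt( 2),3* sqrt(2) , 28, 17*sqrt(19), 84, 75*sqrt (10 )]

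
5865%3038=2827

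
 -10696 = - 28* 382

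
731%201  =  128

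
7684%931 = 236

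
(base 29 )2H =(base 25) 30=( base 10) 75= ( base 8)113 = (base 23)36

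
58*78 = 4524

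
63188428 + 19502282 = 82690710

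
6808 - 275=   6533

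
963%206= 139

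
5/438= 5/438 = 0.01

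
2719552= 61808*44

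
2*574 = 1148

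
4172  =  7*596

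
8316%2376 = 1188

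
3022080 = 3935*768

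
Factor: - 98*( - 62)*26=2^3*7^2*13^1*31^1  =  157976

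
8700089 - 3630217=5069872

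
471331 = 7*67333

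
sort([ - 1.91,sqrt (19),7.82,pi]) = [ - 1.91,pi,sqrt(19),7.82]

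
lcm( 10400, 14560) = 72800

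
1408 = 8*176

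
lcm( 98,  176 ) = 8624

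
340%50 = 40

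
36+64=100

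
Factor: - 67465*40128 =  - 2707235520 = - 2^6*3^1*5^1*11^1* 19^1*103^1*131^1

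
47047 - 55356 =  - 8309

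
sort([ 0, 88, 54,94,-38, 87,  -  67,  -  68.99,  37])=[-68.99, - 67, - 38,0, 37, 54,  87, 88, 94] 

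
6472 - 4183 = 2289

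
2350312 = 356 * 6602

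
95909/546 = 175 + 359/546 = 175.66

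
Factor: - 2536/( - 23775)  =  2^3*3^( - 1 )*5^( - 2 ) = 8/75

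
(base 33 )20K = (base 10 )2198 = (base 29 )2HN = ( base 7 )6260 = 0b100010010110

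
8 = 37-29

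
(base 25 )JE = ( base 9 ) 603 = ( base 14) 26d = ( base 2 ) 111101001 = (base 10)489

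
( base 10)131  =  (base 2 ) 10000011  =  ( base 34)3t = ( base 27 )4N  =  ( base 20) 6B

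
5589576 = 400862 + 5188714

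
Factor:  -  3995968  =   -2^6*29^1*2153^1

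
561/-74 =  - 561/74 = - 7.58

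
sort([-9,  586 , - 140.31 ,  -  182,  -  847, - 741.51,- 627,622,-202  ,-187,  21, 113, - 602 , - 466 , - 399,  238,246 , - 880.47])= [ - 880.47,-847,- 741.51,- 627, - 602,-466, - 399,  -  202,-187, - 182, - 140.31, - 9, 21,113,238,  246,  586,622]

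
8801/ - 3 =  - 2934 + 1/3  =  -2933.67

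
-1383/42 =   -  33 + 1/14= -32.93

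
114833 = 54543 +60290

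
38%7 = 3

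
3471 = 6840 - 3369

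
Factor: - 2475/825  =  - 3^1 = - 3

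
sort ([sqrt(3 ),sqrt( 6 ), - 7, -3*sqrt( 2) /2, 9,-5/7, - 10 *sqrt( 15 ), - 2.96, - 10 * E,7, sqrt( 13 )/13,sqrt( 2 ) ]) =[ - 10*sqrt( 15), - 10*E , - 7,  -  2.96, - 3*sqrt ( 2)/2, - 5/7, sqrt( 13 ) /13, sqrt( 2),sqrt ( 3 ) , sqrt( 6), 7, 9] 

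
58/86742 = 29/43371 = 0.00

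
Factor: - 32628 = - 2^2*3^1 * 2719^1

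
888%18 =6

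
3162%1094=974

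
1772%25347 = 1772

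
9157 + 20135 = 29292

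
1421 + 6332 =7753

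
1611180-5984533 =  - 4373353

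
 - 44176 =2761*(-16)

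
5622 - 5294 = 328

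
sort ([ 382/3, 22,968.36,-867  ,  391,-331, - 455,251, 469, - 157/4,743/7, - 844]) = [ - 867,  -  844, - 455, - 331, -157/4,22, 743/7,  382/3, 251,  391, 469, 968.36]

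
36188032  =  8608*4204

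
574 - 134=440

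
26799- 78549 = - 51750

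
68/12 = 17/3 = 5.67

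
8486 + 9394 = 17880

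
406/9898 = 29/707= 0.04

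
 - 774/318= - 3 + 30/53 = -2.43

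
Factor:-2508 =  - 2^2*3^1*11^1*19^1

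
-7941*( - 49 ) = 389109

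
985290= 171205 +814085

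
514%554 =514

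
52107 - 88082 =  -  35975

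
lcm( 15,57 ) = 285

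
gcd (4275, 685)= 5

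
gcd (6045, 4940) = 65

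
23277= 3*7759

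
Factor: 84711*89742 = 2^1*3^2 * 11^1 * 17^1*151^1*14957^1 = 7602134562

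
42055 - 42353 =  - 298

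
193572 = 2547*76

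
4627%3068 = 1559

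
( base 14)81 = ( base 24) 4H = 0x71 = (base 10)113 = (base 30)3N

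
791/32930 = 791/32930  =  0.02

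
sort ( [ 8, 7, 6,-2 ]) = [ - 2, 6,7,8]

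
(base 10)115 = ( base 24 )4j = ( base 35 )3A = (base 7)223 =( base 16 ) 73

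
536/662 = 268/331 =0.81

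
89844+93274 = 183118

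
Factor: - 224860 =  - 2^2*5^1*11243^1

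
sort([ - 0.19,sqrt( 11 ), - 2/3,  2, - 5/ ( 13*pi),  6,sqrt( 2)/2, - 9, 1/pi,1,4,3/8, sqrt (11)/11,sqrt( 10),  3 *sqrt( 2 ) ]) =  [ - 9, - 2/3,- 0.19 , - 5/(  13* pi),  sqrt (11)/11,1/pi, 3/8,sqrt(2)/2, 1, 2,sqrt( 10 ),sqrt( 11 ), 4,3*sqrt( 2),6]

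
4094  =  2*2047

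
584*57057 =33321288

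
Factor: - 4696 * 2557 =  - 12007672 = -  2^3*587^1*2557^1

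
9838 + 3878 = 13716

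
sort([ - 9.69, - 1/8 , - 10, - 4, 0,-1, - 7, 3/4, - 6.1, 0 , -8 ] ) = [ - 10, - 9.69, - 8,  -  7, - 6.1, - 4, - 1, - 1/8, 0,  0, 3/4] 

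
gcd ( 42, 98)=14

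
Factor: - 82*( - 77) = 2^1 * 7^1*11^1*41^1=6314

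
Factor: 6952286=2^1*11^1*17^1*29^1*641^1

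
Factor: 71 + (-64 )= 7 = 7^1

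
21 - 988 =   -  967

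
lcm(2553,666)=15318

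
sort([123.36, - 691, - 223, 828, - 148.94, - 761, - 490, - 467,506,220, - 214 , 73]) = [ - 761,- 691,-490, - 467, - 223, - 214, - 148.94,  73, 123.36,220,506,  828]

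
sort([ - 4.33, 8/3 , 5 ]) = [-4.33, 8/3, 5 ] 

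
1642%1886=1642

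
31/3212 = 31/3212=0.01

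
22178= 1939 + 20239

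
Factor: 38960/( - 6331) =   -  80/13= -2^4 * 5^1 * 13^( - 1)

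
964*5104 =4920256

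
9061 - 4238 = 4823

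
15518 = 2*7759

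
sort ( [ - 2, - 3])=[ - 3, - 2]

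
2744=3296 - 552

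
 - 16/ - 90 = 8/45 = 0.18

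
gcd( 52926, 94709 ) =1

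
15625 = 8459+7166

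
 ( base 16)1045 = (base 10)4165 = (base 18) cf7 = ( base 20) A85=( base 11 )3147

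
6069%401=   54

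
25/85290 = 5/17058 = 0.00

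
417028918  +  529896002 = 946924920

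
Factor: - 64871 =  - 64871^1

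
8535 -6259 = 2276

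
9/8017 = 9/8017= 0.00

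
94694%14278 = 9026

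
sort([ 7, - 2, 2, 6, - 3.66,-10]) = [ - 10,-3.66 , -2, 2, 6 , 7]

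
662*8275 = 5478050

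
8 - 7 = 1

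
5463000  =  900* 6070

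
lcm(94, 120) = 5640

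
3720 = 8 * 465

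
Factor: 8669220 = 2^2 * 3^1*5^1*7^1*20641^1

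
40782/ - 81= - 13594/27 = -503.48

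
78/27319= 78/27319 = 0.00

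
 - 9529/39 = -245 + 2/3 = - 244.33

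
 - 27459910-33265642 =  - 60725552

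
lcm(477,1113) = 3339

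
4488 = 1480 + 3008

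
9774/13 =9774/13 = 751.85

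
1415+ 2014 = 3429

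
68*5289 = 359652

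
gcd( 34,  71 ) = 1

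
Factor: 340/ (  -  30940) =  -1/91= -7^( - 1 )*13^(-1) 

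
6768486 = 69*98094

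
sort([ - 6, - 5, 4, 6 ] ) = [ - 6,-5, 4, 6 ] 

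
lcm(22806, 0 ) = 0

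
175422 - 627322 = -451900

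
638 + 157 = 795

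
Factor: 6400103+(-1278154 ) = 7^1  *  67^2*163^1 = 5121949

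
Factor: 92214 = 2^1*3^2 * 47^1*109^1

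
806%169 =130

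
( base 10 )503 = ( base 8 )767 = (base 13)2c9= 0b111110111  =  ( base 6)2155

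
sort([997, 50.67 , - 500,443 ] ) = [ - 500, 50.67, 443, 997 ]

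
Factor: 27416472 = 2^3*3^1*1142353^1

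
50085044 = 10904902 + 39180142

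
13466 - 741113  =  -727647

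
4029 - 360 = 3669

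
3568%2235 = 1333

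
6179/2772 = 6179/2772 = 2.23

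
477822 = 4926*97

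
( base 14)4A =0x42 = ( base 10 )66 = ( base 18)3c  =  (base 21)33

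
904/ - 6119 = -1 + 5215/6119 = - 0.15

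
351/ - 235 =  - 351/235 = - 1.49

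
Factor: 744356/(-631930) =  - 2^1*  5^ ( - 1)*13^( - 1) *379^1*491^1*4861^( - 1) = - 372178/315965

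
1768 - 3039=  - 1271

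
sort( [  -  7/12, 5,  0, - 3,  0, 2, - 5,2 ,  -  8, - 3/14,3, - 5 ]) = [-8,-5 , - 5, - 3, - 7/12, - 3/14,0,0,2, 2, 3, 5 ] 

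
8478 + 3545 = 12023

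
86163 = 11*7833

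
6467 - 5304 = 1163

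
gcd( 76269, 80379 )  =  3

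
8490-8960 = - 470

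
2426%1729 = 697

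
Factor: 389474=2^1*193^1* 1009^1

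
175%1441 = 175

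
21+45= 66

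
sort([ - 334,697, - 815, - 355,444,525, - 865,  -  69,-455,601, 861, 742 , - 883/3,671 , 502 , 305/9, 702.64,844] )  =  [  -  865,-815,-455, - 355, - 334,  -  883/3 , - 69,305/9 , 444 , 502, 525 , 601, 671,697, 702.64, 742,844,861]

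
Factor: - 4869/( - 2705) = 3^2*5^(-1) = 9/5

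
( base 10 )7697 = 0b1111000010001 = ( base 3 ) 101120002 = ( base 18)15db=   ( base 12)4555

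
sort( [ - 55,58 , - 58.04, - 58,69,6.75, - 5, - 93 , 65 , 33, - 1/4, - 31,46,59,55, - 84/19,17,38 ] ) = [ - 93, -58.04, - 58,- 55 , - 31, -5, - 84/19 ,-1/4,6.75, 17, 33, 38, 46, 55,  58, 59, 65, 69 ] 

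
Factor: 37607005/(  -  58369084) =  -2^( - 2) *5^1 *179^1*853^( - 1 )*17107^(- 1) * 42019^1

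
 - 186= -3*62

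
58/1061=58/1061 = 0.05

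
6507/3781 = 1 + 2726/3781  =  1.72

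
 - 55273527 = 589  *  ( - 93843)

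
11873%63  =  29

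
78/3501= 26/1167 = 0.02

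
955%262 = 169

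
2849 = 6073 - 3224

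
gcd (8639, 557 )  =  1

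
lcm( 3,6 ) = 6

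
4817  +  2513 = 7330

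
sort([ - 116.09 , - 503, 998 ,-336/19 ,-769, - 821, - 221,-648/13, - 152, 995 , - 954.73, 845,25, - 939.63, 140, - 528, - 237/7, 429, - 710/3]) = [ - 954.73, - 939.63,-821, - 769, - 528, - 503, - 710/3, - 221,- 152, - 116.09, - 648/13, - 237/7 , - 336/19, 25,140, 429,845,  995,998] 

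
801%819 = 801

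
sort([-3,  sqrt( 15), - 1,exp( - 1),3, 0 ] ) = [ - 3,  -  1,0 , exp( -1), 3,sqrt( 15)]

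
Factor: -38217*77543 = - 3^1*12739^1*77543^1 = - 2963460831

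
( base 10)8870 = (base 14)3338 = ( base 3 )110011112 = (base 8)21246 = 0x22A6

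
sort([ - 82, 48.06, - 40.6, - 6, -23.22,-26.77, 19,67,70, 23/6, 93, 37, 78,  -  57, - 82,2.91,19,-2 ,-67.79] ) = [ - 82,-82,-67.79, - 57 , - 40.6, - 26.77, - 23.22,  -  6, - 2,2.91,23/6,19,  19, 37,48.06, 67, 70,78 , 93]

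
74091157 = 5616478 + 68474679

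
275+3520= 3795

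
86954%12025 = 2779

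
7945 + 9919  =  17864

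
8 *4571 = 36568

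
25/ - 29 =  - 1+4/29 =- 0.86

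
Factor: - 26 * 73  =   - 1898 = - 2^1*13^1* 73^1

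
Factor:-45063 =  - 3^3*1669^1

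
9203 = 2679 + 6524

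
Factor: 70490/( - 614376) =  - 2^(- 2)*3^(- 2)*5^1*19^1*23^(- 1) = - 95/828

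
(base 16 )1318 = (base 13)22c0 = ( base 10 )4888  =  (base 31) 52L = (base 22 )A24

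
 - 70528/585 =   -  121 + 257/585 = - 120.56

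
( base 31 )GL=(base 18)1ad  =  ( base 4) 20011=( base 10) 517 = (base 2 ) 1000000101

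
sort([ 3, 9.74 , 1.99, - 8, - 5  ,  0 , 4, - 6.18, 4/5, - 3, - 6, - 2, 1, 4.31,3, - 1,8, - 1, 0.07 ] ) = [ - 8, - 6.18, - 6, - 5,-3, - 2, - 1, - 1,0,0.07, 4/5,1 , 1.99, 3, 3, 4,4.31 , 8,9.74]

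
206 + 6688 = 6894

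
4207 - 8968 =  - 4761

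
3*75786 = 227358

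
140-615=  - 475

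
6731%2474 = 1783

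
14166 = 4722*3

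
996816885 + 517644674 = 1514461559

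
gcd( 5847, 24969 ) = 3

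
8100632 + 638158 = 8738790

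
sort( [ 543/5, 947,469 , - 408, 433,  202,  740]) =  [ -408,543/5, 202,433,469,740, 947]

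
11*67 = 737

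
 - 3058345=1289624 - 4347969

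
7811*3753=29314683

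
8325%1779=1209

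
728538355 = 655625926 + 72912429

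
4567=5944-1377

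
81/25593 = 27/8531=   0.00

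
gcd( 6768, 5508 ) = 36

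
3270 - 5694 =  - 2424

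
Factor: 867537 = 3^3*11^1*23^1*127^1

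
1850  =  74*25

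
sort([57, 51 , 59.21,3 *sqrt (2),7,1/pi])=[1/pi, 3*sqrt(2 ),7, 51, 57, 59.21]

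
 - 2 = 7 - 9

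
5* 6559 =32795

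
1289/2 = 644 + 1/2 = 644.50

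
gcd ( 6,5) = 1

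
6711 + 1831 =8542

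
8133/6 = 1355 + 1/2 = 1355.50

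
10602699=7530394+3072305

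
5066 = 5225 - 159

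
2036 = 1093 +943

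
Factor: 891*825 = 735075 = 3^5 *5^2*11^2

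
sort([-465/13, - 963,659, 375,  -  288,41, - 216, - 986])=[ - 986, - 963, - 288, - 216,-465/13,41, 375, 659] 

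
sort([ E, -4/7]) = [-4/7,  E]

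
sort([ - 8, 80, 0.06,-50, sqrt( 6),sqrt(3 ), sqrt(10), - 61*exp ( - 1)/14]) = [ - 50 , -8 , - 61*exp(-1 )/14,  0.06,sqrt(3),sqrt( 6 ), sqrt( 10 ),80] 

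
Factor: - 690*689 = - 2^1 * 3^1*5^1 * 13^1 * 23^1*53^1= - 475410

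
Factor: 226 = 2^1*113^1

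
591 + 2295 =2886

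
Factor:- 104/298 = -2^2*13^1*149^( - 1) = -52/149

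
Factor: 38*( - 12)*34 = -2^4*3^1*17^1*19^1 =-15504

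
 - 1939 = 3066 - 5005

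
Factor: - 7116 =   -  2^2 * 3^1 * 593^1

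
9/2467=9/2467=0.00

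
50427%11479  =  4511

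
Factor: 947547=3^2 *127^1*829^1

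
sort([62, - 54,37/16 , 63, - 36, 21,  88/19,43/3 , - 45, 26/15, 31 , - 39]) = [ - 54, - 45, - 39, - 36,26/15,37/16,88/19, 43/3,21, 31,62,63]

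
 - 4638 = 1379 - 6017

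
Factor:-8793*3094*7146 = - 2^2*3^4*7^1*13^1 * 17^1*397^1*977^1 = -194410803132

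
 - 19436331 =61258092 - 80694423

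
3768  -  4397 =-629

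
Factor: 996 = 2^2*3^1*83^1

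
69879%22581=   2136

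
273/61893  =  7/1587 = 0.00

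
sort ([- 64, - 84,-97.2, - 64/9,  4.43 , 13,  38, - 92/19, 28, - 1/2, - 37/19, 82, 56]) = [ - 97.2, - 84, - 64, - 64/9 , - 92/19, - 37/19, - 1/2,4.43, 13, 28,38, 56,  82] 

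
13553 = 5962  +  7591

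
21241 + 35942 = 57183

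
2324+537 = 2861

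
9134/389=9134/389  =  23.48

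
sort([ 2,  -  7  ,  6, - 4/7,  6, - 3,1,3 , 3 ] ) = [ - 7, - 3 , -4/7, 1,  2,3, 3,  6,6 ]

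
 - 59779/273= - 219 + 8/273  =  - 218.97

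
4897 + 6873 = 11770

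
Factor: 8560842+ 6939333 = 3^1*5^2*17^1 * 12157^1 = 15500175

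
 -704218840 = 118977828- 823196668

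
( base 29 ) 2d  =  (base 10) 71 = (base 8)107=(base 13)56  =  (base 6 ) 155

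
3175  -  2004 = 1171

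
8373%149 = 29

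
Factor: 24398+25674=50072 = 2^3*11^1*569^1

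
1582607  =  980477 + 602130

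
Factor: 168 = 2^3*3^1*7^1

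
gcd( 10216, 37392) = 8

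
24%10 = 4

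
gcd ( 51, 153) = 51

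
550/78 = 275/39   =  7.05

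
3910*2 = 7820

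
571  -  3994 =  - 3423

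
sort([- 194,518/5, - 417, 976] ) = [ - 417, - 194, 518/5, 976 ] 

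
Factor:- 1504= - 2^5*47^1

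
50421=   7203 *7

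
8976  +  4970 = 13946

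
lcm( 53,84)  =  4452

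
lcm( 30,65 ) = 390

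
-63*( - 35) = 2205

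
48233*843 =40660419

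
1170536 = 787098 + 383438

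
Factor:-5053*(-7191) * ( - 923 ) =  - 3^2 * 13^1 * 17^1* 31^1*47^1* 71^1 * 163^1 = - 33538241529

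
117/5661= 13/629 = 0.02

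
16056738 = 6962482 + 9094256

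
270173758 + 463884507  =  734058265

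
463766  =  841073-377307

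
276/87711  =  92/29237= 0.00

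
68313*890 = 60798570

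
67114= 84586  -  17472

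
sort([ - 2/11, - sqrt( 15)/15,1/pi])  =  [ - sqrt( 15 ) /15, - 2/11,  1/pi] 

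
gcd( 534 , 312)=6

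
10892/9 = 1210 + 2/9 = 1210.22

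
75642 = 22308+53334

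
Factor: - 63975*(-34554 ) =2210592150=2^1*3^2*5^2*13^1*443^1*853^1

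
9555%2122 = 1067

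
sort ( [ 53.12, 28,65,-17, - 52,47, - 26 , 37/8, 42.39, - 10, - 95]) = [-95, - 52, - 26, - 17,-10, 37/8,28, 42.39  ,  47, 53.12, 65 ]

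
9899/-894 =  -12+ 829/894=-11.07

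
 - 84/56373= - 1 + 18763/18791  =  - 0.00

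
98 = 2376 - 2278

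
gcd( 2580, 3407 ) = 1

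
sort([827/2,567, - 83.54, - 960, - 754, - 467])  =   [ - 960,  -  754, - 467, - 83.54, 827/2, 567]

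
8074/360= 22 + 77/180 = 22.43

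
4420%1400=220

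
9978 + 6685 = 16663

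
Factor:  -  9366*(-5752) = 53873232= 2^4*3^1*7^1*223^1* 719^1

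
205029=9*22781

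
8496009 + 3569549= 12065558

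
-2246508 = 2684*( - 837)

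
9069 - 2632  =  6437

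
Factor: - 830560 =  - 2^5 * 5^1*29^1*179^1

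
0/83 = 0 = 0.00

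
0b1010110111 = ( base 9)852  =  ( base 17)26f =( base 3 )221202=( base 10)695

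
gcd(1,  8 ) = 1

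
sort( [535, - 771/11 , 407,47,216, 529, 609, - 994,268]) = [-994, - 771/11,47,216, 268,407  ,  529, 535,  609] 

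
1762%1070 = 692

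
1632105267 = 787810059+844295208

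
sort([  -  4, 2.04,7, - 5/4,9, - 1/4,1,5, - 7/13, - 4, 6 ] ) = [ - 4, - 4, - 5/4, -7/13,  -  1/4,1 , 2.04,5,6, 7, 9]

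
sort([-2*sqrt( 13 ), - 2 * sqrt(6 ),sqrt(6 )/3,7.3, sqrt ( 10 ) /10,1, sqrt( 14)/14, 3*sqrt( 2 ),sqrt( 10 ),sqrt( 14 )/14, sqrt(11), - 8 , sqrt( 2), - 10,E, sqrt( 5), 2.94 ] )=[  -  10, - 8,  -  2*sqrt( 13 ), - 2*sqrt( 6), sqrt( 14)/14,sqrt(14) /14,sqrt ( 10) /10,sqrt( 6)/3,1, sqrt( 2 ),sqrt (5), E,2.94,sqrt(10 ), sqrt(11), 3*sqrt( 2),7.3]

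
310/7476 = 155/3738  =  0.04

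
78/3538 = 39/1769 = 0.02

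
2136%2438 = 2136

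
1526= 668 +858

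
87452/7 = 87452/7 = 12493.14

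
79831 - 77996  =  1835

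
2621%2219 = 402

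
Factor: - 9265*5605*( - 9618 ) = 499465865850 = 2^1*3^1*5^2*7^1 * 17^1*19^1*59^1*109^1*229^1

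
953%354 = 245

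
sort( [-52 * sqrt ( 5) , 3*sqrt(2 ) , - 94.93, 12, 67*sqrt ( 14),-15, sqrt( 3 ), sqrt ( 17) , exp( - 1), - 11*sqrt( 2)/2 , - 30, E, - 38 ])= [ - 52 * sqrt(5), - 94.93, -38, - 30, -15, - 11*sqrt ( 2 ) /2, exp( - 1 ),sqrt(3), E,sqrt( 17),3*sqrt( 2 ),12, 67*sqrt(14 )]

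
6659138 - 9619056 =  - 2959918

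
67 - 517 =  - 450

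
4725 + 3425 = 8150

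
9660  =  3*3220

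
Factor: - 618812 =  -2^2*67^1*2309^1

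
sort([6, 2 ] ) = [2,6 ]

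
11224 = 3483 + 7741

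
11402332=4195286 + 7207046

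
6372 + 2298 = 8670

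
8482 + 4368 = 12850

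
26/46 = 13/23 =0.57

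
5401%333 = 73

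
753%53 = 11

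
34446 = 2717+31729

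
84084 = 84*1001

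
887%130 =107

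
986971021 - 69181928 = 917789093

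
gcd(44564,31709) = 857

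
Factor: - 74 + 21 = - 53^1 = - 53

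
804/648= 67/54 =1.24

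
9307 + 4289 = 13596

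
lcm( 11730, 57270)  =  973590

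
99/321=33/107 =0.31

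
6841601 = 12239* 559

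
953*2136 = 2035608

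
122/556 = 61/278 = 0.22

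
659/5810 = 659/5810  =  0.11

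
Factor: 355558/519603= 466/681 =2^1*3^( - 1)*227^( - 1)*233^1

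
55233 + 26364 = 81597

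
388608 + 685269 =1073877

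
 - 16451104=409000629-425451733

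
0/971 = 0 = 0.00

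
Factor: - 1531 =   -  1531^1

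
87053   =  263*331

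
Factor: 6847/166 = 2^(-1 )*41^1*83^(  -  1 )*167^1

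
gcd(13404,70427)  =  1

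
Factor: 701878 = 2^1*163^1*  2153^1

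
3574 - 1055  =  2519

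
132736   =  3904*34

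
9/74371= 9/74371 = 0.00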